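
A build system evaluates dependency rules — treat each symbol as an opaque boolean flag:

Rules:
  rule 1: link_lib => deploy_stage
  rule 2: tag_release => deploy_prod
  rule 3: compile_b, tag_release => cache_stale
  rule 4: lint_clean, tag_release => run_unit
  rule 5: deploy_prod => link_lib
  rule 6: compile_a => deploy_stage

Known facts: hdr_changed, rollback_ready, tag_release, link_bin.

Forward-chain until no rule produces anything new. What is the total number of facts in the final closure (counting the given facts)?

7

[1] rule 2 [tag_release => deploy_prod]. ⇒ new: deploy_prod.
[2] rule 5 [deploy_prod => link_lib]. ⇒ new: link_lib.
[3] rule 1 [link_lib => deploy_stage]. ⇒ new: deploy_stage.
Closure: {deploy_prod, deploy_stage, hdr_changed, link_bin, link_lib, rollback_ready, tag_release} — 7 facts.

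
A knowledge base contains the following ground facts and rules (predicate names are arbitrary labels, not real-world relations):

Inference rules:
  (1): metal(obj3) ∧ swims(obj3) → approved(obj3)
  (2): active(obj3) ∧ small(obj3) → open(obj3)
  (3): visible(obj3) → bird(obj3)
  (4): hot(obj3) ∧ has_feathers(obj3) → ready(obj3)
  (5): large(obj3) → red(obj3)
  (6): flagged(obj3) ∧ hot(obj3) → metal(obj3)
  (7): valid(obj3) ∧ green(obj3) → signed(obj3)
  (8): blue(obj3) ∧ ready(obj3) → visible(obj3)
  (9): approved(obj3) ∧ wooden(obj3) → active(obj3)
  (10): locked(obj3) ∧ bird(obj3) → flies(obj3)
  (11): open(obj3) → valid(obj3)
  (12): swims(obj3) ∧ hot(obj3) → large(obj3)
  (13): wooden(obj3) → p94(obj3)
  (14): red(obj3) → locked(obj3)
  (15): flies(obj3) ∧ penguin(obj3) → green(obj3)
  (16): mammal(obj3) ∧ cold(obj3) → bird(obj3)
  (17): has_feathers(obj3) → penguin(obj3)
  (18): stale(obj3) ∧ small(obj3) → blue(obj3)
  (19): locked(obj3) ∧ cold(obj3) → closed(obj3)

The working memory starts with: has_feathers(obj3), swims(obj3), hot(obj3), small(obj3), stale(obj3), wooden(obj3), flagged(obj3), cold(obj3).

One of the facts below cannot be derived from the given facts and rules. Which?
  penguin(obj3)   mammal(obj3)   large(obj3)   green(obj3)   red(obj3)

mammal(obj3)

[1] (4) [hot(obj3) ∧ has_feathers(obj3) → ready(obj3)]; (6) [flagged(obj3) ∧ hot(obj3) → metal(obj3)]; (12) [swims(obj3) ∧ hot(obj3) → large(obj3)]; (13) [wooden(obj3) → p94(obj3)]; (17) [has_feathers(obj3) → penguin(obj3)]; (18) [stale(obj3) ∧ small(obj3) → blue(obj3)]. ⇒ new: ready(obj3), metal(obj3), large(obj3), p94(obj3), penguin(obj3), blue(obj3).
[2] (1) [metal(obj3) ∧ swims(obj3) → approved(obj3)]; (5) [large(obj3) → red(obj3)]; (8) [blue(obj3) ∧ ready(obj3) → visible(obj3)]. ⇒ new: approved(obj3), red(obj3), visible(obj3).
[3] (3) [visible(obj3) → bird(obj3)]; (9) [approved(obj3) ∧ wooden(obj3) → active(obj3)]; (14) [red(obj3) → locked(obj3)]. ⇒ new: bird(obj3), active(obj3), locked(obj3).
[4] (2) [active(obj3) ∧ small(obj3) → open(obj3)]; (10) [locked(obj3) ∧ bird(obj3) → flies(obj3)]; (19) [locked(obj3) ∧ cold(obj3) → closed(obj3)]. ⇒ new: open(obj3), flies(obj3), closed(obj3).
[5] (11) [open(obj3) → valid(obj3)]; (15) [flies(obj3) ∧ penguin(obj3) → green(obj3)]. ⇒ new: valid(obj3), green(obj3).
[6] (7) [valid(obj3) ∧ green(obj3) → signed(obj3)]. ⇒ new: signed(obj3).
Derived: green(obj3) (round 5), red(obj3) (round 2), large(obj3) (round 1), penguin(obj3) (round 1). mammal(obj3) never appears in any round.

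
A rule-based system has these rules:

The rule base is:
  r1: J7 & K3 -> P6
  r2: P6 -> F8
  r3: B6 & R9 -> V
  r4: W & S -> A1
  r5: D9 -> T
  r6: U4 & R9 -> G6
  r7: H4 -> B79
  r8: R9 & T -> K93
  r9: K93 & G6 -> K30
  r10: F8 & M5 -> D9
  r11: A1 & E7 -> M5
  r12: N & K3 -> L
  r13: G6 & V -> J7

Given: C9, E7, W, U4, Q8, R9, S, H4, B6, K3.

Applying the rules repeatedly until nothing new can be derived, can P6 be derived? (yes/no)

yes

Round 1 fires r3, r4, r6, r7, giving V, A1, G6, B79.
Round 2 fires r11, r13, giving M5, J7.
Round 3 fires r1, giving P6.
Round 4 fires r2, giving F8.
Round 5 fires r10, giving D9.
Round 6 fires r5, giving T.
Round 7 fires r8, giving K93.
Round 8 fires r9, giving K30.
P6 appears in round 3, so it is derivable.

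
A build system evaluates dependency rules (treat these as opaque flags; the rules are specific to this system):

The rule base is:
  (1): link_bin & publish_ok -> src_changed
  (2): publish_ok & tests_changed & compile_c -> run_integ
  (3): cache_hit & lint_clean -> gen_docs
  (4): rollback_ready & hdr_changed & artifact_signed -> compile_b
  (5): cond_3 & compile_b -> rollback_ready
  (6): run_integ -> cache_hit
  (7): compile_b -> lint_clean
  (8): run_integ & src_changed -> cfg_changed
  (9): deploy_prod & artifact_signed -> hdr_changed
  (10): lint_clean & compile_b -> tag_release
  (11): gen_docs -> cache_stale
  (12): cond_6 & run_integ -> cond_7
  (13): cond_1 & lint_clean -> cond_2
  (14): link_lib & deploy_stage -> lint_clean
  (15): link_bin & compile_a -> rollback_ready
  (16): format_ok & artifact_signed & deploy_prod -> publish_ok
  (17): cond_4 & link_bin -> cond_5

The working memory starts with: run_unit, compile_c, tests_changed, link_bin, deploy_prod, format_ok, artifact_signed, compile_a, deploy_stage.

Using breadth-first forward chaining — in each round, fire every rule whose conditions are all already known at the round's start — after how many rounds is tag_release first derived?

Round 1 fires (9), (15), (16), giving hdr_changed, rollback_ready, publish_ok.
Round 2 fires (1), (2), (4), giving src_changed, run_integ, compile_b.
Round 3 fires (6), (7), (8), giving cache_hit, lint_clean, cfg_changed.
Round 4 fires (3), (10), giving gen_docs, tag_release.
tag_release first appears in round 4.

4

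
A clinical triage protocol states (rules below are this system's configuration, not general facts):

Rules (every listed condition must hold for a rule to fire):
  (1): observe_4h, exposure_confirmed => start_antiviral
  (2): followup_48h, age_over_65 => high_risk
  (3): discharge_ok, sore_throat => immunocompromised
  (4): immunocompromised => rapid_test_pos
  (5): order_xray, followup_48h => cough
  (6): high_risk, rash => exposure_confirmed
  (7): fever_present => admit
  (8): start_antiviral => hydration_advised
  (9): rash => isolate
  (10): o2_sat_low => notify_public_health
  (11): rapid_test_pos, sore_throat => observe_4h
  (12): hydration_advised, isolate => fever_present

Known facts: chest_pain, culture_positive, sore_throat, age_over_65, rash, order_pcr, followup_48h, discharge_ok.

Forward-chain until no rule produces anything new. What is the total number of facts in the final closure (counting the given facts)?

18

Round 1 — (2), (3), (9), derive high_risk, immunocompromised, isolate.
Round 2 — (4), (6), derive rapid_test_pos, exposure_confirmed.
Round 3 — (11), derive observe_4h.
Round 4 — (1), derive start_antiviral.
Round 5 — (8), derive hydration_advised.
Round 6 — (12), derive fever_present.
Round 7 — (7), derive admit.
Closure: {admit, age_over_65, chest_pain, culture_positive, discharge_ok, exposure_confirmed, fever_present, followup_48h, high_risk, hydration_advised, immunocompromised, isolate, observe_4h, order_pcr, rapid_test_pos, rash, sore_throat, start_antiviral} — 18 facts.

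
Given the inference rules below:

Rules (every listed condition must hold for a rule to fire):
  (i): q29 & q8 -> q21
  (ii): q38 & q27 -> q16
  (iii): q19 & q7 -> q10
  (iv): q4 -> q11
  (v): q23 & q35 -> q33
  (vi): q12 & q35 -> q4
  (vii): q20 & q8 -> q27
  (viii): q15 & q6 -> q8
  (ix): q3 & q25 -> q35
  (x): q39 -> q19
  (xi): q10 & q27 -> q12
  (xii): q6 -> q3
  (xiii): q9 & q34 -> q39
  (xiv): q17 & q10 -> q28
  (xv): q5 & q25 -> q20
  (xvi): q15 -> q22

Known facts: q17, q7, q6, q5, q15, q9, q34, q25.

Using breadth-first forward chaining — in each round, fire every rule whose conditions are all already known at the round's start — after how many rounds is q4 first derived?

5

Round 1 — (viii), (xii), (xiii), (xv), (xvi), derive q8, q3, q39, q20, q22.
Round 2 — (vii), (ix), (x), derive q27, q35, q19.
Round 3 — (iii), derive q10.
Round 4 — (xi), (xiv), derive q12, q28.
Round 5 — (vi), derive q4.
q4 first appears in round 5.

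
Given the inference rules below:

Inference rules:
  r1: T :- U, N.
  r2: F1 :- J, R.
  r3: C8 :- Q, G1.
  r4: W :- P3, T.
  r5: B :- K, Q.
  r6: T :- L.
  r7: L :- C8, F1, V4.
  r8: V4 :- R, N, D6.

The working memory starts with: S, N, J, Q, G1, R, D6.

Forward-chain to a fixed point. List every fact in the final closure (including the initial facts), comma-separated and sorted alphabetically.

Round 1 fires r2, r3, r8, giving F1, C8, V4.
Round 2 fires r7, giving L.
Round 3 fires r6, giving T.

C8, D6, F1, G1, J, L, N, Q, R, S, T, V4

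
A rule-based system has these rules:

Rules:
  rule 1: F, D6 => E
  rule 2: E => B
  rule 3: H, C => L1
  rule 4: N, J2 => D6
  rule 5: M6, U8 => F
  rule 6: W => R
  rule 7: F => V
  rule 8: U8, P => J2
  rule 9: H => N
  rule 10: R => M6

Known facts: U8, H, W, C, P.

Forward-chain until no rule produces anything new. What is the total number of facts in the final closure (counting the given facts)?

Round 1: rule 3 [H, C => L1]; rule 6 [W => R]; rule 8 [U8, P => J2]; rule 9 [H => N]. New: L1, R, J2, N.
Round 2: rule 4 [N, J2 => D6]; rule 10 [R => M6]. New: D6, M6.
Round 3: rule 5 [M6, U8 => F]. New: F.
Round 4: rule 1 [F, D6 => E]; rule 7 [F => V]. New: E, V.
Round 5: rule 2 [E => B]. New: B.
Closure: {B, C, D6, E, F, H, J2, L1, M6, N, P, R, U8, V, W} — 15 facts.

15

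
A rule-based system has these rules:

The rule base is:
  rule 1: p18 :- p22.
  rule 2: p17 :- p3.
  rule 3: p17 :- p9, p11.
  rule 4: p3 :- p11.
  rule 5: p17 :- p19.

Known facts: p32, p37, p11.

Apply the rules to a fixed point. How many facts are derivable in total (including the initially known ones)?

5

Round 1: rule 4 [p3 :- p11.]. Adds p3.
Round 2: rule 2 [p17 :- p3.]. Adds p17.
Closure: {p11, p17, p3, p32, p37} — 5 facts.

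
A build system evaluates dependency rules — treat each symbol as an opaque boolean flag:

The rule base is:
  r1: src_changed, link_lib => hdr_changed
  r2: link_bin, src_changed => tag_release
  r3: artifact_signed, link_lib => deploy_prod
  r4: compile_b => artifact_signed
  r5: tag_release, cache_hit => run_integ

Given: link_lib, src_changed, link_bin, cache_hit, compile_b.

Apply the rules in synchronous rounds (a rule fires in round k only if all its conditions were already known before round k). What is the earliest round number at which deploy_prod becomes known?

2

Round 1 fires r1, r2, r4, giving hdr_changed, tag_release, artifact_signed.
Round 2 fires r3, r5, giving deploy_prod, run_integ.
deploy_prod first appears in round 2.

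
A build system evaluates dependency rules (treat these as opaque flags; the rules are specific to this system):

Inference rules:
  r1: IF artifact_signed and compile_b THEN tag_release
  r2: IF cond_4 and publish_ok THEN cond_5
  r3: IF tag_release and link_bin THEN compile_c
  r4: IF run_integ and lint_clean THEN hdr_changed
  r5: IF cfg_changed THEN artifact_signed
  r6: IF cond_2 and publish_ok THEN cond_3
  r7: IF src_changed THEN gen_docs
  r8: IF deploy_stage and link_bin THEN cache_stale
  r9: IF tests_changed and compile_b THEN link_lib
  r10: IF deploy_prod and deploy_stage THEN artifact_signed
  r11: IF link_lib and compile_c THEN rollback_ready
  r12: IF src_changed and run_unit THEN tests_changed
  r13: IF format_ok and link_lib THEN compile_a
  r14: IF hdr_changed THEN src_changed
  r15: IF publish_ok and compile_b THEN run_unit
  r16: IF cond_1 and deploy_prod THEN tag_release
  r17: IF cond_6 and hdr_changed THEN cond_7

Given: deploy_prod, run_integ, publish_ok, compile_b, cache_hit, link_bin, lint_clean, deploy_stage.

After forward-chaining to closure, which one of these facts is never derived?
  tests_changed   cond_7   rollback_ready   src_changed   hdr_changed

[1] r4 [IF run_integ and lint_clean THEN hdr_changed]; r8 [IF deploy_stage and link_bin THEN cache_stale]; r10 [IF deploy_prod and deploy_stage THEN artifact_signed]; r15 [IF publish_ok and compile_b THEN run_unit]. ⇒ new: hdr_changed, cache_stale, artifact_signed, run_unit.
[2] r1 [IF artifact_signed and compile_b THEN tag_release]; r14 [IF hdr_changed THEN src_changed]. ⇒ new: tag_release, src_changed.
[3] r3 [IF tag_release and link_bin THEN compile_c]; r7 [IF src_changed THEN gen_docs]; r12 [IF src_changed and run_unit THEN tests_changed]. ⇒ new: compile_c, gen_docs, tests_changed.
[4] r9 [IF tests_changed and compile_b THEN link_lib]. ⇒ new: link_lib.
[5] r11 [IF link_lib and compile_c THEN rollback_ready]. ⇒ new: rollback_ready.
Derived: hdr_changed (round 1), rollback_ready (round 5), tests_changed (round 3), src_changed (round 2). cond_7 never appears in any round.

cond_7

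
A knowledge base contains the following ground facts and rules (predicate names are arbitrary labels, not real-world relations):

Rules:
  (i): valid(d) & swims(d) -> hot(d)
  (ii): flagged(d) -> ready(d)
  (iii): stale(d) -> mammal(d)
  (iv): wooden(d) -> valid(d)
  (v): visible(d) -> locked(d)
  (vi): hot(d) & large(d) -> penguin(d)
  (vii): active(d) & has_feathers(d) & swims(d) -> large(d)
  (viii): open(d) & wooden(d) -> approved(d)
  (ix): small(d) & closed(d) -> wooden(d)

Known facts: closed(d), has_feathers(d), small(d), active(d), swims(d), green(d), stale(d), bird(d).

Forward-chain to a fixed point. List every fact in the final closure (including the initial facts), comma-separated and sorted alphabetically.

[1] (iii) [stale(d) -> mammal(d)]; (vii) [active(d) & has_feathers(d) & swims(d) -> large(d)]; (ix) [small(d) & closed(d) -> wooden(d)]. ⇒ new: mammal(d), large(d), wooden(d).
[2] (iv) [wooden(d) -> valid(d)]. ⇒ new: valid(d).
[3] (i) [valid(d) & swims(d) -> hot(d)]. ⇒ new: hot(d).
[4] (vi) [hot(d) & large(d) -> penguin(d)]. ⇒ new: penguin(d).

active(d), bird(d), closed(d), green(d), has_feathers(d), hot(d), large(d), mammal(d), penguin(d), small(d), stale(d), swims(d), valid(d), wooden(d)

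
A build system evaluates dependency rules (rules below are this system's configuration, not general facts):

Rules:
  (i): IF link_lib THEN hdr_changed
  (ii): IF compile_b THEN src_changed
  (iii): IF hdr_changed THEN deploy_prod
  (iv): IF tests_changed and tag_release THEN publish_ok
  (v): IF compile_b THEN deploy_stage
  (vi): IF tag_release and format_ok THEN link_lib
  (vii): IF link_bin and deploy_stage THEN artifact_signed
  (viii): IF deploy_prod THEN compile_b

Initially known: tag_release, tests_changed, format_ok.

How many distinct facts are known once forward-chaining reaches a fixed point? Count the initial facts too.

10

Round 1: (iv) [IF tests_changed and tag_release THEN publish_ok]; (vi) [IF tag_release and format_ok THEN link_lib]. New: publish_ok, link_lib.
Round 2: (i) [IF link_lib THEN hdr_changed]. New: hdr_changed.
Round 3: (iii) [IF hdr_changed THEN deploy_prod]. New: deploy_prod.
Round 4: (viii) [IF deploy_prod THEN compile_b]. New: compile_b.
Round 5: (ii) [IF compile_b THEN src_changed]; (v) [IF compile_b THEN deploy_stage]. New: src_changed, deploy_stage.
Closure: {compile_b, deploy_prod, deploy_stage, format_ok, hdr_changed, link_lib, publish_ok, src_changed, tag_release, tests_changed} — 10 facts.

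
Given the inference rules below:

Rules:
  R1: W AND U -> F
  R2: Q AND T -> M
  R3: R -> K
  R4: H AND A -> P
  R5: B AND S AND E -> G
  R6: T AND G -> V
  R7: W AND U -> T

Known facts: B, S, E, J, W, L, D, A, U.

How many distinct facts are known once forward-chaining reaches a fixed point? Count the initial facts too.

Round 1 — R1, R5, R7, derive F, G, T.
Round 2 — R6, derive V.
Closure: {A, B, D, E, F, G, J, L, S, T, U, V, W} — 13 facts.

13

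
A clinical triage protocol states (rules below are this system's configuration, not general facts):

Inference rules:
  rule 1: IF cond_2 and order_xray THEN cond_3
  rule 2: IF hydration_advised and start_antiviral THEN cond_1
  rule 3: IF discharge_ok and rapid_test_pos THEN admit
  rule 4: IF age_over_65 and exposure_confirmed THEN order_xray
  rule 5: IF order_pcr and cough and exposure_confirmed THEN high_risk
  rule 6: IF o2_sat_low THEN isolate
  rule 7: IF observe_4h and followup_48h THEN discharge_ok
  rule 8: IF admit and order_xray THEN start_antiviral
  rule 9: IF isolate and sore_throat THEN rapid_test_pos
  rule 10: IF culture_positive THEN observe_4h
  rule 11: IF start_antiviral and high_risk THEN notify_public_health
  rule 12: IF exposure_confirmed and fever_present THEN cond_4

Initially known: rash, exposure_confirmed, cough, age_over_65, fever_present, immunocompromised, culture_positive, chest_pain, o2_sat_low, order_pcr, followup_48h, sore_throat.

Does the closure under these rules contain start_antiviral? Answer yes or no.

[1] rule 4 [IF age_over_65 and exposure_confirmed THEN order_xray]; rule 5 [IF order_pcr and cough and exposure_confirmed THEN high_risk]; rule 6 [IF o2_sat_low THEN isolate]; rule 10 [IF culture_positive THEN observe_4h]; rule 12 [IF exposure_confirmed and fever_present THEN cond_4]. ⇒ new: order_xray, high_risk, isolate, observe_4h, cond_4.
[2] rule 7 [IF observe_4h and followup_48h THEN discharge_ok]; rule 9 [IF isolate and sore_throat THEN rapid_test_pos]. ⇒ new: discharge_ok, rapid_test_pos.
[3] rule 3 [IF discharge_ok and rapid_test_pos THEN admit]. ⇒ new: admit.
[4] rule 8 [IF admit and order_xray THEN start_antiviral]. ⇒ new: start_antiviral.
[5] rule 11 [IF start_antiviral and high_risk THEN notify_public_health]. ⇒ new: notify_public_health.
start_antiviral appears in round 4, so it is derivable.

yes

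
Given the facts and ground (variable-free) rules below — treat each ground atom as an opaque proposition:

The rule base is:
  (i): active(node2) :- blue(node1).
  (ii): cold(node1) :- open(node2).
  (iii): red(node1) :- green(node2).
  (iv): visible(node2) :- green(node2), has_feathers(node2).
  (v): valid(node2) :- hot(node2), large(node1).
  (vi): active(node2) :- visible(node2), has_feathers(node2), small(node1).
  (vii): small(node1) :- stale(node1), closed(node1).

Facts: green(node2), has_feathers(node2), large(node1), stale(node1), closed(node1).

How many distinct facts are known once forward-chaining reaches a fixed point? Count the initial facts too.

9

[1] (iii) [red(node1) :- green(node2).]; (iv) [visible(node2) :- green(node2), has_feathers(node2).]; (vii) [small(node1) :- stale(node1), closed(node1).]. ⇒ new: red(node1), visible(node2), small(node1).
[2] (vi) [active(node2) :- visible(node2), has_feathers(node2), small(node1).]. ⇒ new: active(node2).
Closure: {active(node2), closed(node1), green(node2), has_feathers(node2), large(node1), red(node1), small(node1), stale(node1), visible(node2)} — 9 facts.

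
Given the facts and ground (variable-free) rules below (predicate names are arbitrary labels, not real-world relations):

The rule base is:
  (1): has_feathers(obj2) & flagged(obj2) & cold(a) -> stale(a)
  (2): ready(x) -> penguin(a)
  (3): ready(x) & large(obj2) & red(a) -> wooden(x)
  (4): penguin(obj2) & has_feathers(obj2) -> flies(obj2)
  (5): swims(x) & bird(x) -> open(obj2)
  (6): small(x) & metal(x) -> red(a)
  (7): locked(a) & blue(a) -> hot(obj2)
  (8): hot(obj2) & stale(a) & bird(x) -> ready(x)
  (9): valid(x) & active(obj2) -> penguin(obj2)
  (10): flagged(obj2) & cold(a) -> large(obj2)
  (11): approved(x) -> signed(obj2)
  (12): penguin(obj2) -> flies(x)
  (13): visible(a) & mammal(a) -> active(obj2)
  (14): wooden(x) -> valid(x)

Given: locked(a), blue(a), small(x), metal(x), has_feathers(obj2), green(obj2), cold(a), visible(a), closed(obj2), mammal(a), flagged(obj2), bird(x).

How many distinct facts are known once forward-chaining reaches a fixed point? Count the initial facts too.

24

Round 1 — (1), (6), (7), (10), (13), derive stale(a), red(a), hot(obj2), large(obj2), active(obj2).
Round 2 — (8), derive ready(x).
Round 3 — (2), (3), derive penguin(a), wooden(x).
Round 4 — (14), derive valid(x).
Round 5 — (9), derive penguin(obj2).
Round 6 — (4), (12), derive flies(obj2), flies(x).
Closure: {active(obj2), bird(x), blue(a), closed(obj2), cold(a), flagged(obj2), flies(obj2), flies(x), green(obj2), has_feathers(obj2), hot(obj2), large(obj2), locked(a), mammal(a), metal(x), penguin(a), penguin(obj2), ready(x), red(a), small(x), stale(a), valid(x), visible(a), wooden(x)} — 24 facts.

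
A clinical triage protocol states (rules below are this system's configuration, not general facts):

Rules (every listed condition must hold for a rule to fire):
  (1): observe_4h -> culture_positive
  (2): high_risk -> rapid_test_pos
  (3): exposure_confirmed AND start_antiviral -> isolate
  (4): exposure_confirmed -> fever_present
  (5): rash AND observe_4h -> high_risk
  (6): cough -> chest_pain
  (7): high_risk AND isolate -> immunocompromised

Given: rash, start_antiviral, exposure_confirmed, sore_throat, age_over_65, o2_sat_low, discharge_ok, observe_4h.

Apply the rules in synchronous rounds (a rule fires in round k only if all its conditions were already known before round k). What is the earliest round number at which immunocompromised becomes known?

2

Round 1 — (1), (3), (4), (5), derive culture_positive, isolate, fever_present, high_risk.
Round 2 — (2), (7), derive rapid_test_pos, immunocompromised.
immunocompromised first appears in round 2.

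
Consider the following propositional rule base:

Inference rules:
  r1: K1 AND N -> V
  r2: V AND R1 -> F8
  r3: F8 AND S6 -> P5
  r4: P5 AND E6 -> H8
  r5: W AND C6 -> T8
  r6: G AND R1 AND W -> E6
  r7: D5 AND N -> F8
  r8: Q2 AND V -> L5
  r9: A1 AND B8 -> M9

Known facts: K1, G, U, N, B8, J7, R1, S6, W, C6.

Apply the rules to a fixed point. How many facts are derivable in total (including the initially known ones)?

Round 1 fires r1, r5, r6, giving V, T8, E6.
Round 2 fires r2, giving F8.
Round 3 fires r3, giving P5.
Round 4 fires r4, giving H8.
Closure: {B8, C6, E6, F8, G, H8, J7, K1, N, P5, R1, S6, T8, U, V, W} — 16 facts.

16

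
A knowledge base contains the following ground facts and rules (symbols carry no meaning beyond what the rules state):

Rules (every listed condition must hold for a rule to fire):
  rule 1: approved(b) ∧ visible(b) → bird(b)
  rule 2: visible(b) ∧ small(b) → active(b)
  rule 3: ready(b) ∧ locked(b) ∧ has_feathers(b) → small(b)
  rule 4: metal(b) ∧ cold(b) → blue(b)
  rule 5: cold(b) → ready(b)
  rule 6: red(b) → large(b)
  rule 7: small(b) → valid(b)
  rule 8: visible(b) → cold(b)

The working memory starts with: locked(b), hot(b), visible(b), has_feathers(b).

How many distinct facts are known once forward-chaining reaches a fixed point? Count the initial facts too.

Round 1: rule 8 [visible(b) → cold(b)]. Adds cold(b).
Round 2: rule 5 [cold(b) → ready(b)]. Adds ready(b).
Round 3: rule 3 [ready(b) ∧ locked(b) ∧ has_feathers(b) → small(b)]. Adds small(b).
Round 4: rule 2 [visible(b) ∧ small(b) → active(b)]; rule 7 [small(b) → valid(b)]. Adds active(b), valid(b).
Closure: {active(b), cold(b), has_feathers(b), hot(b), locked(b), ready(b), small(b), valid(b), visible(b)} — 9 facts.

9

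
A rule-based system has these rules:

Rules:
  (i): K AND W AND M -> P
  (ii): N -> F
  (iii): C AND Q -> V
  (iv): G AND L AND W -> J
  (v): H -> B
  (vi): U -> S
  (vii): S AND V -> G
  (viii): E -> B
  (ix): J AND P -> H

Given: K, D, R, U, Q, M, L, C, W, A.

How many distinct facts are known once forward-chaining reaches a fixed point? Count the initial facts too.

17

Round 1: (i) [K AND W AND M -> P]; (iii) [C AND Q -> V]; (vi) [U -> S]. Adds P, V, S.
Round 2: (vii) [S AND V -> G]. Adds G.
Round 3: (iv) [G AND L AND W -> J]. Adds J.
Round 4: (ix) [J AND P -> H]. Adds H.
Round 5: (v) [H -> B]. Adds B.
Closure: {A, B, C, D, G, H, J, K, L, M, P, Q, R, S, U, V, W} — 17 facts.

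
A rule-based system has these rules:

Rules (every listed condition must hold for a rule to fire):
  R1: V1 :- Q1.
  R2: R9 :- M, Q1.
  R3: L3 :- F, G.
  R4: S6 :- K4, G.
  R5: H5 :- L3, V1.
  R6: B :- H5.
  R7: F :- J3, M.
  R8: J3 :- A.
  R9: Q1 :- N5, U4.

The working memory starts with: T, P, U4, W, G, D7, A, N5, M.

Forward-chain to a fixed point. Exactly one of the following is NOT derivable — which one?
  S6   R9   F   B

S6

[1] R8 [J3 :- A.]; R9 [Q1 :- N5, U4.]. ⇒ new: J3, Q1.
[2] R1 [V1 :- Q1.]; R2 [R9 :- M, Q1.]; R7 [F :- J3, M.]. ⇒ new: V1, R9, F.
[3] R3 [L3 :- F, G.]. ⇒ new: L3.
[4] R5 [H5 :- L3, V1.]. ⇒ new: H5.
[5] R6 [B :- H5.]. ⇒ new: B.
Derived: F (round 2), R9 (round 2), B (round 5). S6 never appears in any round.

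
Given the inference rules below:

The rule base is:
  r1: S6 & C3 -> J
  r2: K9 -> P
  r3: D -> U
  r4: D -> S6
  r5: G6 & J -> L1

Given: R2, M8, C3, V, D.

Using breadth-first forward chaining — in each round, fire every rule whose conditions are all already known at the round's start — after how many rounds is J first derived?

2

Round 1 fires r3, r4, giving U, S6.
Round 2 fires r1, giving J.
J first appears in round 2.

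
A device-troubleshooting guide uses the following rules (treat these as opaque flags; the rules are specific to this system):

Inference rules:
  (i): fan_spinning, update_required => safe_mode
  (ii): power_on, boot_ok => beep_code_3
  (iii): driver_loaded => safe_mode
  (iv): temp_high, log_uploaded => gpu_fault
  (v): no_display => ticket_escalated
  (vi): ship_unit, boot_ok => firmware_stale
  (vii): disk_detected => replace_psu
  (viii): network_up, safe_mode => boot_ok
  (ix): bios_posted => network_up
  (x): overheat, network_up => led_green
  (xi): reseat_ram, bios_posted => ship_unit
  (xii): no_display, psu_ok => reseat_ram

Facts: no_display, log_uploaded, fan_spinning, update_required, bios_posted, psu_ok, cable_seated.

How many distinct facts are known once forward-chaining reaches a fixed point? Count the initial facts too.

Round 1 fires (i), (v), (ix), (xii), giving safe_mode, ticket_escalated, network_up, reseat_ram.
Round 2 fires (viii), (xi), giving boot_ok, ship_unit.
Round 3 fires (vi), giving firmware_stale.
Closure: {bios_posted, boot_ok, cable_seated, fan_spinning, firmware_stale, log_uploaded, network_up, no_display, psu_ok, reseat_ram, safe_mode, ship_unit, ticket_escalated, update_required} — 14 facts.

14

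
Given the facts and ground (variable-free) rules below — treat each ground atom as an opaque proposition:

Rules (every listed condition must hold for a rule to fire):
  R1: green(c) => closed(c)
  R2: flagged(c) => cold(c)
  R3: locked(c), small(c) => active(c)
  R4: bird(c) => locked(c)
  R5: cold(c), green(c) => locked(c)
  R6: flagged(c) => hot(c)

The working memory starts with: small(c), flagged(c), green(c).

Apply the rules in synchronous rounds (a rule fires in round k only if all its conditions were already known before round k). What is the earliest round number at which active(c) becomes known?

[1] R1 [green(c) => closed(c)]; R2 [flagged(c) => cold(c)]; R6 [flagged(c) => hot(c)]. ⇒ new: closed(c), cold(c), hot(c).
[2] R5 [cold(c), green(c) => locked(c)]. ⇒ new: locked(c).
[3] R3 [locked(c), small(c) => active(c)]. ⇒ new: active(c).
active(c) first appears in round 3.

3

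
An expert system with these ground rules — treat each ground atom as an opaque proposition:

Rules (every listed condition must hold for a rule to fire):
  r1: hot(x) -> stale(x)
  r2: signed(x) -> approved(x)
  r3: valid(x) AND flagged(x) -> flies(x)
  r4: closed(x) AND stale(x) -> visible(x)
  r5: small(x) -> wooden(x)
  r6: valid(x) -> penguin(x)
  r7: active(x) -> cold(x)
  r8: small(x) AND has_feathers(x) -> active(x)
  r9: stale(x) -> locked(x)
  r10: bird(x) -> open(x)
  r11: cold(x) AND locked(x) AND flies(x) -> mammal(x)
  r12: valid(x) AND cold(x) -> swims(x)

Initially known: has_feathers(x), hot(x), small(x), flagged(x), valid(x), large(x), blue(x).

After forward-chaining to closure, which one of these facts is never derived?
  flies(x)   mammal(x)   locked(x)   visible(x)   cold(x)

Round 1 fires r1, r3, r5, r6, r8, giving stale(x), flies(x), wooden(x), penguin(x), active(x).
Round 2 fires r7, r9, giving cold(x), locked(x).
Round 3 fires r11, r12, giving mammal(x), swims(x).
Derived: flies(x) (round 1), cold(x) (round 2), mammal(x) (round 3), locked(x) (round 2). visible(x) never appears in any round.

visible(x)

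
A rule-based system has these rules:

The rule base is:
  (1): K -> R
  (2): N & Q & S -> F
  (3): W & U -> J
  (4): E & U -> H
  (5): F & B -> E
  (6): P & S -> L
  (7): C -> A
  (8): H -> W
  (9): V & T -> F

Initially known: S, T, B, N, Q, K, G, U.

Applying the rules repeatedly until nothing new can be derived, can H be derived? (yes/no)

yes

Round 1: (1) [K -> R]; (2) [N & Q & S -> F]. New: R, F.
Round 2: (5) [F & B -> E]. New: E.
Round 3: (4) [E & U -> H]. New: H.
Round 4: (8) [H -> W]. New: W.
Round 5: (3) [W & U -> J]. New: J.
H appears in round 3, so it is derivable.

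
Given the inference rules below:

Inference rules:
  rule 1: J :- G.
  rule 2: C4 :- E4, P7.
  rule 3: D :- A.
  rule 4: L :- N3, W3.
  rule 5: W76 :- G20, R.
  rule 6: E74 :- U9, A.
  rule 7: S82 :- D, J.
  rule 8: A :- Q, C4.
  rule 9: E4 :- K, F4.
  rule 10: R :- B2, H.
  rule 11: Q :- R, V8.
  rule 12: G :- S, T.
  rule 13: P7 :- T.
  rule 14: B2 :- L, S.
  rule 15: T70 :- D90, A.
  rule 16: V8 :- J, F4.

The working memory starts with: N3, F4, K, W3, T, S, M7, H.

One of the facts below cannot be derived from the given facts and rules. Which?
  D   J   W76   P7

Round 1: rule 4 [L :- N3, W3.]; rule 9 [E4 :- K, F4.]; rule 12 [G :- S, T.]; rule 13 [P7 :- T.]. New: L, E4, G, P7.
Round 2: rule 1 [J :- G.]; rule 2 [C4 :- E4, P7.]; rule 14 [B2 :- L, S.]. New: J, C4, B2.
Round 3: rule 10 [R :- B2, H.]; rule 16 [V8 :- J, F4.]. New: R, V8.
Round 4: rule 11 [Q :- R, V8.]. New: Q.
Round 5: rule 8 [A :- Q, C4.]. New: A.
Round 6: rule 3 [D :- A.]. New: D.
Round 7: rule 7 [S82 :- D, J.]. New: S82.
Derived: J (round 2), P7 (round 1), D (round 6). W76 never appears in any round.

W76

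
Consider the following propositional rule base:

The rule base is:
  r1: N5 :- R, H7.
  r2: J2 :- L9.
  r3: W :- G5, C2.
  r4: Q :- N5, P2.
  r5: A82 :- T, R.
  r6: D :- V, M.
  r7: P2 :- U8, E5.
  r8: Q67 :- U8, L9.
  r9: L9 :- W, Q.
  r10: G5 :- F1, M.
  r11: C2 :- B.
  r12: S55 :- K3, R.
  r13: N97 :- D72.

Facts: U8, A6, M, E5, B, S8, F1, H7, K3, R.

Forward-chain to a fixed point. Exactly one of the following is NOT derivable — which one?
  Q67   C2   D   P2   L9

D

Round 1 fires r1, r7, r10, r11, r12, giving N5, P2, G5, C2, S55.
Round 2 fires r3, r4, giving W, Q.
Round 3 fires r9, giving L9.
Round 4 fires r2, r8, giving J2, Q67.
Derived: L9 (round 3), C2 (round 1), Q67 (round 4), P2 (round 1). D never appears in any round.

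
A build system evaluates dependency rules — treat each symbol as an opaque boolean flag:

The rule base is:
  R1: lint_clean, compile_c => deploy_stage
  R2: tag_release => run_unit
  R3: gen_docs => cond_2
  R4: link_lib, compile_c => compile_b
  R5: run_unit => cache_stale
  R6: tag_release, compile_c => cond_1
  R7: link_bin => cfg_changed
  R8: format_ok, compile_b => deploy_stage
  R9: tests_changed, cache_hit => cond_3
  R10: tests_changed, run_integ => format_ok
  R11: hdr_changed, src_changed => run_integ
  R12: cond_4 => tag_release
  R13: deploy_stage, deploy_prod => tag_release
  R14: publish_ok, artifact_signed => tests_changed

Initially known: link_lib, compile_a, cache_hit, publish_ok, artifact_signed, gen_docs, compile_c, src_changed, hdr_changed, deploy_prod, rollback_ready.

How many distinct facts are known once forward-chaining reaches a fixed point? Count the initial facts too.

22

Round 1 — R3, R4, R11, R14, derive cond_2, compile_b, run_integ, tests_changed.
Round 2 — R9, R10, derive cond_3, format_ok.
Round 3 — R8, derive deploy_stage.
Round 4 — R13, derive tag_release.
Round 5 — R2, R6, derive run_unit, cond_1.
Round 6 — R5, derive cache_stale.
Closure: {artifact_signed, cache_hit, cache_stale, compile_a, compile_b, compile_c, cond_1, cond_2, cond_3, deploy_prod, deploy_stage, format_ok, gen_docs, hdr_changed, link_lib, publish_ok, rollback_ready, run_integ, run_unit, src_changed, tag_release, tests_changed} — 22 facts.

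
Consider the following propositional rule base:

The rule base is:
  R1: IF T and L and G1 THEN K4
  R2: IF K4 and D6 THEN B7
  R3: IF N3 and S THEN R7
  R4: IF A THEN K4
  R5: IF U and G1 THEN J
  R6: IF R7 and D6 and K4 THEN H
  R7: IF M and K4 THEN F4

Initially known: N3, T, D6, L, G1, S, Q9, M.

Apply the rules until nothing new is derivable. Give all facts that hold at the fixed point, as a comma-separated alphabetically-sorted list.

B7, D6, F4, G1, H, K4, L, M, N3, Q9, R7, S, T

Round 1: R1 [IF T and L and G1 THEN K4]; R3 [IF N3 and S THEN R7]. Adds K4, R7.
Round 2: R2 [IF K4 and D6 THEN B7]; R6 [IF R7 and D6 and K4 THEN H]; R7 [IF M and K4 THEN F4]. Adds B7, H, F4.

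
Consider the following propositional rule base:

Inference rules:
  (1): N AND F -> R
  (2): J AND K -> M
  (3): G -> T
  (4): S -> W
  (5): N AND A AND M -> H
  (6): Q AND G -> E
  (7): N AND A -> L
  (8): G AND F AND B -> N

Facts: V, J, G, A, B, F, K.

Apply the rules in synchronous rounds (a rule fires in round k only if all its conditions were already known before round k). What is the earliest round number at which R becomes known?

2

Round 1: (2) [J AND K -> M]; (3) [G -> T]; (8) [G AND F AND B -> N]. New: M, T, N.
Round 2: (1) [N AND F -> R]; (5) [N AND A AND M -> H]; (7) [N AND A -> L]. New: R, H, L.
R first appears in round 2.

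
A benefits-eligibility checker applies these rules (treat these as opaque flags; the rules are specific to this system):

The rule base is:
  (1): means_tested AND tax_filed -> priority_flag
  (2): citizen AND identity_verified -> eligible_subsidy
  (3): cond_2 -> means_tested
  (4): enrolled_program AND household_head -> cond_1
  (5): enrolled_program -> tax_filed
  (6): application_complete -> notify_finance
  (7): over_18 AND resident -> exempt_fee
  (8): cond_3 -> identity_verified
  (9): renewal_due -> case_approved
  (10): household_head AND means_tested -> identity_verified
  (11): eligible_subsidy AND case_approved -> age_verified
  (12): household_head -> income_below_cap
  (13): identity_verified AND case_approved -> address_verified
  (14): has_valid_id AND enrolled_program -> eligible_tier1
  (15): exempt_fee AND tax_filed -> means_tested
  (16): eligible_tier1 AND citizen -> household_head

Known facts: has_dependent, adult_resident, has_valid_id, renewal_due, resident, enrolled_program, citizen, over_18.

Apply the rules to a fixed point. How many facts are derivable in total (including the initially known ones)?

21

Round 1: (5) [enrolled_program -> tax_filed]; (7) [over_18 AND resident -> exempt_fee]; (9) [renewal_due -> case_approved]; (14) [has_valid_id AND enrolled_program -> eligible_tier1]. Adds tax_filed, exempt_fee, case_approved, eligible_tier1.
Round 2: (15) [exempt_fee AND tax_filed -> means_tested]; (16) [eligible_tier1 AND citizen -> household_head]. Adds means_tested, household_head.
Round 3: (1) [means_tested AND tax_filed -> priority_flag]; (4) [enrolled_program AND household_head -> cond_1]; (10) [household_head AND means_tested -> identity_verified]; (12) [household_head -> income_below_cap]. Adds priority_flag, cond_1, identity_verified, income_below_cap.
Round 4: (2) [citizen AND identity_verified -> eligible_subsidy]; (13) [identity_verified AND case_approved -> address_verified]. Adds eligible_subsidy, address_verified.
Round 5: (11) [eligible_subsidy AND case_approved -> age_verified]. Adds age_verified.
Closure: {address_verified, adult_resident, age_verified, case_approved, citizen, cond_1, eligible_subsidy, eligible_tier1, enrolled_program, exempt_fee, has_dependent, has_valid_id, household_head, identity_verified, income_below_cap, means_tested, over_18, priority_flag, renewal_due, resident, tax_filed} — 21 facts.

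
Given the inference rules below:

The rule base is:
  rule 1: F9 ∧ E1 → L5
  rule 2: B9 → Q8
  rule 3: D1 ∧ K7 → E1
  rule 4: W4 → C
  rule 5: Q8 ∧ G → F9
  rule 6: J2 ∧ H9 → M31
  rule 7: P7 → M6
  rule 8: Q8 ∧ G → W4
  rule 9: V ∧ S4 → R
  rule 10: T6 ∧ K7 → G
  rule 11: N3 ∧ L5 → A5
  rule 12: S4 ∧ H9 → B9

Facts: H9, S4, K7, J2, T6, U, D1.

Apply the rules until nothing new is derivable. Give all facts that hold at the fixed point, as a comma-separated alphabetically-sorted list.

Round 1 fires rule 3, rule 6, rule 10, rule 12, giving E1, M31, G, B9.
Round 2 fires rule 2, giving Q8.
Round 3 fires rule 5, rule 8, giving F9, W4.
Round 4 fires rule 1, rule 4, giving L5, C.

B9, C, D1, E1, F9, G, H9, J2, K7, L5, M31, Q8, S4, T6, U, W4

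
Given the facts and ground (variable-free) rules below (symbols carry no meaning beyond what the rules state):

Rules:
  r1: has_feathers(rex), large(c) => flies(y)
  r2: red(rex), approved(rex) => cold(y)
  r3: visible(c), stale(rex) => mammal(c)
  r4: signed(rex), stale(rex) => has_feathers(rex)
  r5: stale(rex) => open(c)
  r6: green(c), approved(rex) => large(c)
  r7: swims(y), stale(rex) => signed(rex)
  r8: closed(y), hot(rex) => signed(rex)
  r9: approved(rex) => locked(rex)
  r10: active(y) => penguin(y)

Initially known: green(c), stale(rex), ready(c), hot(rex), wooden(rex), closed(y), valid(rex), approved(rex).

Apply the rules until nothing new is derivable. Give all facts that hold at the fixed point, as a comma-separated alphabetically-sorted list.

approved(rex), closed(y), flies(y), green(c), has_feathers(rex), hot(rex), large(c), locked(rex), open(c), ready(c), signed(rex), stale(rex), valid(rex), wooden(rex)

Round 1: r5 [stale(rex) => open(c)]; r6 [green(c), approved(rex) => large(c)]; r8 [closed(y), hot(rex) => signed(rex)]; r9 [approved(rex) => locked(rex)]. Adds open(c), large(c), signed(rex), locked(rex).
Round 2: r4 [signed(rex), stale(rex) => has_feathers(rex)]. Adds has_feathers(rex).
Round 3: r1 [has_feathers(rex), large(c) => flies(y)]. Adds flies(y).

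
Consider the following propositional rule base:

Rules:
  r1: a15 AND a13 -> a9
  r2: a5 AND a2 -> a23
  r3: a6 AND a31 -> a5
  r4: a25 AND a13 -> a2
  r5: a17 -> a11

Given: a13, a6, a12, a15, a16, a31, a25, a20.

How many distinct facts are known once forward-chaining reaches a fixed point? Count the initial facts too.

12

Round 1: r1 [a15 AND a13 -> a9]; r3 [a6 AND a31 -> a5]; r4 [a25 AND a13 -> a2]. Adds a9, a5, a2.
Round 2: r2 [a5 AND a2 -> a23]. Adds a23.
Closure: {a12, a13, a15, a16, a2, a20, a23, a25, a31, a5, a6, a9} — 12 facts.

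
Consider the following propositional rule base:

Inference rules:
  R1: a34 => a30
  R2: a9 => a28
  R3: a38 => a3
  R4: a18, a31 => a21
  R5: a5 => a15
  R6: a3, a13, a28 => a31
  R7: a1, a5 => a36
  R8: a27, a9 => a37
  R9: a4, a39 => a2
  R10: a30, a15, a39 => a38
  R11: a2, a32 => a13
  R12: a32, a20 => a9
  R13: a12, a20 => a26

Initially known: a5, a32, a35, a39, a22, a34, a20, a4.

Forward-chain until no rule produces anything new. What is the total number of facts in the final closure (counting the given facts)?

17

Round 1: R1 [a34 => a30]; R5 [a5 => a15]; R9 [a4, a39 => a2]; R12 [a32, a20 => a9]. Adds a30, a15, a2, a9.
Round 2: R2 [a9 => a28]; R10 [a30, a15, a39 => a38]; R11 [a2, a32 => a13]. Adds a28, a38, a13.
Round 3: R3 [a38 => a3]. Adds a3.
Round 4: R6 [a3, a13, a28 => a31]. Adds a31.
Closure: {a13, a15, a2, a20, a22, a28, a3, a30, a31, a32, a34, a35, a38, a39, a4, a5, a9} — 17 facts.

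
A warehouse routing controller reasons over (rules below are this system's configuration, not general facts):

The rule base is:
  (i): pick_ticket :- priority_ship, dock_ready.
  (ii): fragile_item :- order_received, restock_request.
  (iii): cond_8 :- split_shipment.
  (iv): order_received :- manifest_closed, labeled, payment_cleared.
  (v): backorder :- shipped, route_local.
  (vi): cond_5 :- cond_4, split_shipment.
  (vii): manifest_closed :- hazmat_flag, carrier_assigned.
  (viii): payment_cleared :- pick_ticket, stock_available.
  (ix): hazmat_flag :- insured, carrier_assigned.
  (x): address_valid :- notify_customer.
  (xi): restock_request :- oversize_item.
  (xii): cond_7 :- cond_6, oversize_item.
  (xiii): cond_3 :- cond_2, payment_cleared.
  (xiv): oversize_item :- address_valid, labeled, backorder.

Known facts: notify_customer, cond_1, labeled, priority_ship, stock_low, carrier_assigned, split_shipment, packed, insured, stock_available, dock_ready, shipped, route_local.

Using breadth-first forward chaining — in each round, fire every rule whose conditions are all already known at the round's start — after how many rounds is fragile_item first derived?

Round 1: (i) [pick_ticket :- priority_ship, dock_ready.]; (iii) [cond_8 :- split_shipment.]; (v) [backorder :- shipped, route_local.]; (ix) [hazmat_flag :- insured, carrier_assigned.]; (x) [address_valid :- notify_customer.]. New: pick_ticket, cond_8, backorder, hazmat_flag, address_valid.
Round 2: (vii) [manifest_closed :- hazmat_flag, carrier_assigned.]; (viii) [payment_cleared :- pick_ticket, stock_available.]; (xiv) [oversize_item :- address_valid, labeled, backorder.]. New: manifest_closed, payment_cleared, oversize_item.
Round 3: (iv) [order_received :- manifest_closed, labeled, payment_cleared.]; (xi) [restock_request :- oversize_item.]. New: order_received, restock_request.
Round 4: (ii) [fragile_item :- order_received, restock_request.]. New: fragile_item.
fragile_item first appears in round 4.

4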